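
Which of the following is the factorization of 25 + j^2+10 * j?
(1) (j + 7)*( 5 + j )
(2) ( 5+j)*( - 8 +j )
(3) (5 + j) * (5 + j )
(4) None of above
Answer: 3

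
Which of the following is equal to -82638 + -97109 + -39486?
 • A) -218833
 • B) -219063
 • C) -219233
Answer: C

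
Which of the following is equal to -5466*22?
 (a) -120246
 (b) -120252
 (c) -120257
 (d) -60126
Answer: b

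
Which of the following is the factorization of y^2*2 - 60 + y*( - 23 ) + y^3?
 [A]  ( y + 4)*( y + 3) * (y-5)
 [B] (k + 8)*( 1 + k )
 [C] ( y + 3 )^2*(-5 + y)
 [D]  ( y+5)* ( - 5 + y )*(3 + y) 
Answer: A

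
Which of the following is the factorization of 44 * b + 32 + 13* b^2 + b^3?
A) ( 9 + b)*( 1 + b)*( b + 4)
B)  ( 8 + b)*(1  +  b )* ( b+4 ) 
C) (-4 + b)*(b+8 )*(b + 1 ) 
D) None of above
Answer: B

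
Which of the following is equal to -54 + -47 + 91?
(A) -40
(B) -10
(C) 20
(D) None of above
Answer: B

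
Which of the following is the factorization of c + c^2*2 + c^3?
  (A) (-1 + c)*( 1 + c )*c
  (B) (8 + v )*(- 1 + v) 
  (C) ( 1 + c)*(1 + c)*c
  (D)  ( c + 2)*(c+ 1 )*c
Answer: C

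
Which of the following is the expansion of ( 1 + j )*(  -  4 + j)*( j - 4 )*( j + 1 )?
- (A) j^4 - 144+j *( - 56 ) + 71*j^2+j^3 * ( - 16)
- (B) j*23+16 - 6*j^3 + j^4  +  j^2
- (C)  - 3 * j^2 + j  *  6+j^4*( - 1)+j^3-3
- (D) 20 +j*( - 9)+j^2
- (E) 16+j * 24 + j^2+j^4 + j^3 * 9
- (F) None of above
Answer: F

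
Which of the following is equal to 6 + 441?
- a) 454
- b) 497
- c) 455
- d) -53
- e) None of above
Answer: e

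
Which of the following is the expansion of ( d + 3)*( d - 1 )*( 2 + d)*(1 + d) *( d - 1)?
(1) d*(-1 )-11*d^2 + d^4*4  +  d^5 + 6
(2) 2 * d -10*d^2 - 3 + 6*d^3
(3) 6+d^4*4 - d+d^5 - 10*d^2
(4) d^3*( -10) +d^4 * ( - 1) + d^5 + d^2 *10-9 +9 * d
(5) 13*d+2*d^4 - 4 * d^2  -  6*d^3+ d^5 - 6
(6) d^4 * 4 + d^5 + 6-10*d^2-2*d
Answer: 3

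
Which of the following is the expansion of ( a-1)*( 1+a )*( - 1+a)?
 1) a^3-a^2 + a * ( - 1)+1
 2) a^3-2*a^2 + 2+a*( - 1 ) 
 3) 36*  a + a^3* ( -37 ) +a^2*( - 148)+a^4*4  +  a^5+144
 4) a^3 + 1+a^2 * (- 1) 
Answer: 1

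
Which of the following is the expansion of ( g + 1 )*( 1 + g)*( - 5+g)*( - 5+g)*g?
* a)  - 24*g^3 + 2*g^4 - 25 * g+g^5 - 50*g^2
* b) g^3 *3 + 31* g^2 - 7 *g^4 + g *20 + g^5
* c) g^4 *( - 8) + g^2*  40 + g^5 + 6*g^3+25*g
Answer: c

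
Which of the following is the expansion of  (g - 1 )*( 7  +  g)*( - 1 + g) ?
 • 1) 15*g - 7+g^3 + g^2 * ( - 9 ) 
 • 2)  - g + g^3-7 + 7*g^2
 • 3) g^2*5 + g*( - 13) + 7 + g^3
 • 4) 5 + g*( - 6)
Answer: 3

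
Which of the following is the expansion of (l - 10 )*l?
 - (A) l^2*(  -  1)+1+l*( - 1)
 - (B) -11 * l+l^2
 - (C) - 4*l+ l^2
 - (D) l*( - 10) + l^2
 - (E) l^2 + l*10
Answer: D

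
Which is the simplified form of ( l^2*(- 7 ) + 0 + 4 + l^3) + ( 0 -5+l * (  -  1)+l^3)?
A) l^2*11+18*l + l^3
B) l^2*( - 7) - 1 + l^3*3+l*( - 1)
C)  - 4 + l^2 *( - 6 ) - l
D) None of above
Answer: D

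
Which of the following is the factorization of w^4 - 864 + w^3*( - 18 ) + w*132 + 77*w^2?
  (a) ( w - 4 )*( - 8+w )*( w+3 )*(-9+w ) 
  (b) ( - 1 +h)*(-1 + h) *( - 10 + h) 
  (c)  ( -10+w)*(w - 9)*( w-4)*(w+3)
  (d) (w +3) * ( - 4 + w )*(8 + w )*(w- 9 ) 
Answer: a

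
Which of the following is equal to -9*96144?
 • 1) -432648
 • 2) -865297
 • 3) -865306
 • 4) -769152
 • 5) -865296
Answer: 5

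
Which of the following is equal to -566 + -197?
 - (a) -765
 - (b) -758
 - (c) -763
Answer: c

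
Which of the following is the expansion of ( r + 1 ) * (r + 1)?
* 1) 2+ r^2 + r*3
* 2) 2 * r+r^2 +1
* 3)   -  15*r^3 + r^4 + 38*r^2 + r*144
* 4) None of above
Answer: 2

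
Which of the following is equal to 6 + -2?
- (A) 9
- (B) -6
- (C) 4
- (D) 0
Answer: C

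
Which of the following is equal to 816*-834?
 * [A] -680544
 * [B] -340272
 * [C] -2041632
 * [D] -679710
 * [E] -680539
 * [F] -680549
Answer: A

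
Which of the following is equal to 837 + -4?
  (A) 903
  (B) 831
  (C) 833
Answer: C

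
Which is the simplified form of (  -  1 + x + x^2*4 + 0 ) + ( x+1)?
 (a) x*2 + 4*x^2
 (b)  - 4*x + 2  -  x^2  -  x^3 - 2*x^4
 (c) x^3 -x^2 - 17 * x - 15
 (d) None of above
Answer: a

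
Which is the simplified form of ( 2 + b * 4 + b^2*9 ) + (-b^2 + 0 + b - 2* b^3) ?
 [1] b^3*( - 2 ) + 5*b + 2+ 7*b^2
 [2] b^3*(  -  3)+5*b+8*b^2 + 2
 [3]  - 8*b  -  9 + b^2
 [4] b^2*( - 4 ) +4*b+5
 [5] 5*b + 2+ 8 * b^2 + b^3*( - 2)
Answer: 5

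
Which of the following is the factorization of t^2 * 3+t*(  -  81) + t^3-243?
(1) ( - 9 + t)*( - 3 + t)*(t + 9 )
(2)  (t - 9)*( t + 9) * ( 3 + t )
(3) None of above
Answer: 2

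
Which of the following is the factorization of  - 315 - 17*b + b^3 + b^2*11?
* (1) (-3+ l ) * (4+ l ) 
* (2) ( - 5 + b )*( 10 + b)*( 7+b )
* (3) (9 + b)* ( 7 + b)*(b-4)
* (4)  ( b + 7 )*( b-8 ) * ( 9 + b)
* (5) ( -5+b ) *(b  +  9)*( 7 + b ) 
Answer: 5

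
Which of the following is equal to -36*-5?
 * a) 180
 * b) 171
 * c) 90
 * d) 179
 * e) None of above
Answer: a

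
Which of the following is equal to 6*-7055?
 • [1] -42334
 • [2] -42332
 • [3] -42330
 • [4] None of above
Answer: 3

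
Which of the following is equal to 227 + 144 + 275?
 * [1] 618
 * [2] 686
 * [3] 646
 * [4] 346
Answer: 3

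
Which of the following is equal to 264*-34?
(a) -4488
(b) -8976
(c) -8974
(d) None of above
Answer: b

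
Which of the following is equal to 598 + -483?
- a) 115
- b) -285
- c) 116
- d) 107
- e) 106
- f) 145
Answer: a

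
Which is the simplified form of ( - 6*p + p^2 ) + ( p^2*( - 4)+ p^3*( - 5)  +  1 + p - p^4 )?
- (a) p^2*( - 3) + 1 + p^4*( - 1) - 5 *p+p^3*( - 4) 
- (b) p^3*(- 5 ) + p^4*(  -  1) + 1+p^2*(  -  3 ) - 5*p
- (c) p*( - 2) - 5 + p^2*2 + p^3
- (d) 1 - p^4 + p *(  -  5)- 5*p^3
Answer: b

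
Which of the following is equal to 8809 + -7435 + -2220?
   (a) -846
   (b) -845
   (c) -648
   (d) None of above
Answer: a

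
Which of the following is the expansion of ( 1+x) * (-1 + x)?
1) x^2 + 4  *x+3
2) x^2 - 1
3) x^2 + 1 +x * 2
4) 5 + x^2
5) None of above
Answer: 2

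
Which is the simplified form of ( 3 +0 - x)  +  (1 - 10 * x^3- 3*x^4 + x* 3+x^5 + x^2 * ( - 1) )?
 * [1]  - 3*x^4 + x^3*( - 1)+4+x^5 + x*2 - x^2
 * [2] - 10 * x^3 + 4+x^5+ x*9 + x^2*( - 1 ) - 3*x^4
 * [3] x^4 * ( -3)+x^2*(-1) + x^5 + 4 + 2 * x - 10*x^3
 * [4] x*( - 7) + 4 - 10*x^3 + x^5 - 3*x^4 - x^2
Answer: 3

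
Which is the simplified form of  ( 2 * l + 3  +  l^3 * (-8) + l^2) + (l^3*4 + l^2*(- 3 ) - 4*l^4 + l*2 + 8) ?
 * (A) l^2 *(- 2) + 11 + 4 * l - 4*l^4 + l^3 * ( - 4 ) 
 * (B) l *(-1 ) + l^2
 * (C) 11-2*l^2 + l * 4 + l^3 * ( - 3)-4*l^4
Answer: A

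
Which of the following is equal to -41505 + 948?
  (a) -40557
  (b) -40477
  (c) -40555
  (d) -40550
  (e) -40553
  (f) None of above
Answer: a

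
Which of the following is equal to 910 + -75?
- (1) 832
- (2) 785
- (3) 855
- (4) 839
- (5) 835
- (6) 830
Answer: 5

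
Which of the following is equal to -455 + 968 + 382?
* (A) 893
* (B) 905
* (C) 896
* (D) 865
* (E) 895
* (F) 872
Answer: E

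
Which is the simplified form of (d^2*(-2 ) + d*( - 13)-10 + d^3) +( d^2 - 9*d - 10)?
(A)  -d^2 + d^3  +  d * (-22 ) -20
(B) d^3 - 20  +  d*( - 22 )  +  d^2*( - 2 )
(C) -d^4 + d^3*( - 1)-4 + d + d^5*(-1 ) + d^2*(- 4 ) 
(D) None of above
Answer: A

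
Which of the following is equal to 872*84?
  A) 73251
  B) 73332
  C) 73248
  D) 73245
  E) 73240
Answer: C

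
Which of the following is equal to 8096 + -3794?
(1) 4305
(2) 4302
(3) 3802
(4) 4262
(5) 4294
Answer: 2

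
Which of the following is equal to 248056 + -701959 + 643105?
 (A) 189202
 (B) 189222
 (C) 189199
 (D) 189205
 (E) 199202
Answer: A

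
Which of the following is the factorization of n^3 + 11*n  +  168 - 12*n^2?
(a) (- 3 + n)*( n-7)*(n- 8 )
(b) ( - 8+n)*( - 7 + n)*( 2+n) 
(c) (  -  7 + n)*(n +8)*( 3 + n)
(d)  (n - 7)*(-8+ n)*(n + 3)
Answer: d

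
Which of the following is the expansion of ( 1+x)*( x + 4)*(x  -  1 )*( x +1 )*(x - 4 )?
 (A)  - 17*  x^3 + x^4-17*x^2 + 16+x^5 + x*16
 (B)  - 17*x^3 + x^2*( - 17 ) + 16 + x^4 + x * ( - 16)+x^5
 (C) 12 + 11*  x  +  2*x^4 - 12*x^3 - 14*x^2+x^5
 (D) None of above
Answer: A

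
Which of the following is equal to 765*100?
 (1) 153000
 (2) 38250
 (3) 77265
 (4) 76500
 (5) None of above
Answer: 4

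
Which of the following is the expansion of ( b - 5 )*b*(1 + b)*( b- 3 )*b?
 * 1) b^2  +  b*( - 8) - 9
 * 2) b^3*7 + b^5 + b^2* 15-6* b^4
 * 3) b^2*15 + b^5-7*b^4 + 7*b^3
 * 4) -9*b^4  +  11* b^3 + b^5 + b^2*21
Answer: 3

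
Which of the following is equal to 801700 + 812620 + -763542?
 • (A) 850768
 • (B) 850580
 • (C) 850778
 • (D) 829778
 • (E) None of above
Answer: C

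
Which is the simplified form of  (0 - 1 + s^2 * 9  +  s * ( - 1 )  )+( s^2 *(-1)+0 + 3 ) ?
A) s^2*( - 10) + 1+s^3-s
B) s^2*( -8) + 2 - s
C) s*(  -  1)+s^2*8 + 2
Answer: C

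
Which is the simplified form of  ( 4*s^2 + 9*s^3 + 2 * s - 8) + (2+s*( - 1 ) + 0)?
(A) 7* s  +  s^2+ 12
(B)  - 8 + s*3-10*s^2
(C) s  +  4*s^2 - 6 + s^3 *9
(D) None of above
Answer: C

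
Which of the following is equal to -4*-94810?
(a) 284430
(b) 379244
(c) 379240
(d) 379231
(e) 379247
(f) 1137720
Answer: c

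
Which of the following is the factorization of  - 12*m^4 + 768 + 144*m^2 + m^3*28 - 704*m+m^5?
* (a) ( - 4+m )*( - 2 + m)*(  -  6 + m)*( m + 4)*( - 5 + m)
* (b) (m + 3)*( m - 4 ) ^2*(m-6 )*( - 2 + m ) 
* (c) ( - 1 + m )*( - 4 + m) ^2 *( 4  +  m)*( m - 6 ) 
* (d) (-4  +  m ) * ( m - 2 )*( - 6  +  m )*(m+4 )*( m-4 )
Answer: d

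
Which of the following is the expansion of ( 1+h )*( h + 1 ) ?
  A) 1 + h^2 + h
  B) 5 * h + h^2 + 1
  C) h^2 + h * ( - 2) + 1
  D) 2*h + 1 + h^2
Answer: D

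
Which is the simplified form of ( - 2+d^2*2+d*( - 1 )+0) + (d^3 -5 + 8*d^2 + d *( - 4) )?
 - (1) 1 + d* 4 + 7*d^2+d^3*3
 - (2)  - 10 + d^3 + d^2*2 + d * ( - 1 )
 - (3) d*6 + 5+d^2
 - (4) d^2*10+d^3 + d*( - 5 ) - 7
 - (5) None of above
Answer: 4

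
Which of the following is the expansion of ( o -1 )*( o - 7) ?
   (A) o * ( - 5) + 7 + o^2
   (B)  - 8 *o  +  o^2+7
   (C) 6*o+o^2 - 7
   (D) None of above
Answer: B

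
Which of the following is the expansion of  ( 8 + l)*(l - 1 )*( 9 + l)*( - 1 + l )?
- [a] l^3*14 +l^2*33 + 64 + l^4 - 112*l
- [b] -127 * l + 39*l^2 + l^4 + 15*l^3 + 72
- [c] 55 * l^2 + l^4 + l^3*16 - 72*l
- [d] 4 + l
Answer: b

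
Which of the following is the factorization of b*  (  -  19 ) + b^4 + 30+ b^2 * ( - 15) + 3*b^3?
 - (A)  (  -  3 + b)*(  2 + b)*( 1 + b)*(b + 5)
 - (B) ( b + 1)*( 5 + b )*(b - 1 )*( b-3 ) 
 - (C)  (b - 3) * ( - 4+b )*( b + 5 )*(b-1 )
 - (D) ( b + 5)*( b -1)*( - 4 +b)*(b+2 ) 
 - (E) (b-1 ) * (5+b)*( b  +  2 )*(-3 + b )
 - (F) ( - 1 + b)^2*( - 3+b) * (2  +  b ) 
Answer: E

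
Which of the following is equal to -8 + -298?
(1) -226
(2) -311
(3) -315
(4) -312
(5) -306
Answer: 5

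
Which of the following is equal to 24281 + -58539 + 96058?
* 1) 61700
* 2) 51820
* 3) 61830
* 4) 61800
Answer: 4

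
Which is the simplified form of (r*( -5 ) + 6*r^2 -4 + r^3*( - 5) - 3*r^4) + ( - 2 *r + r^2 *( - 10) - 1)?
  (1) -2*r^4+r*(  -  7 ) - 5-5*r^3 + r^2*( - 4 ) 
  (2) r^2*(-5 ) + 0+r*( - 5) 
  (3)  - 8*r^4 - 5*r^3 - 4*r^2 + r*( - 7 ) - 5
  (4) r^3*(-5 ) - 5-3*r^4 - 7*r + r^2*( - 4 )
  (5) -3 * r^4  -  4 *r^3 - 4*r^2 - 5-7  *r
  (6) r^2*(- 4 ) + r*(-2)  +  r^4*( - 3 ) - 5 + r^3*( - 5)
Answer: 4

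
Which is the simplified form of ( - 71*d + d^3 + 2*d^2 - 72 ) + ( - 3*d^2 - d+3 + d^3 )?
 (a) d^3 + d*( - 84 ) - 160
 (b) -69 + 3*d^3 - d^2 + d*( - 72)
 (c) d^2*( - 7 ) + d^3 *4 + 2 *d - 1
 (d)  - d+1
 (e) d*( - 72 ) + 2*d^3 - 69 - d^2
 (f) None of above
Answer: e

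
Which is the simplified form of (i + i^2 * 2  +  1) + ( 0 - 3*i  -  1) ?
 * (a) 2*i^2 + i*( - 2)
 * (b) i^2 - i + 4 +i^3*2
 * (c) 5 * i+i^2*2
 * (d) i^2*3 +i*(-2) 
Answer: a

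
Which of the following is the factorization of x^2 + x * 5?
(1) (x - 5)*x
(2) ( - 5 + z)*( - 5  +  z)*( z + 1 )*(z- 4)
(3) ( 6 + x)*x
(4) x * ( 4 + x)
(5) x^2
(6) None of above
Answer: 6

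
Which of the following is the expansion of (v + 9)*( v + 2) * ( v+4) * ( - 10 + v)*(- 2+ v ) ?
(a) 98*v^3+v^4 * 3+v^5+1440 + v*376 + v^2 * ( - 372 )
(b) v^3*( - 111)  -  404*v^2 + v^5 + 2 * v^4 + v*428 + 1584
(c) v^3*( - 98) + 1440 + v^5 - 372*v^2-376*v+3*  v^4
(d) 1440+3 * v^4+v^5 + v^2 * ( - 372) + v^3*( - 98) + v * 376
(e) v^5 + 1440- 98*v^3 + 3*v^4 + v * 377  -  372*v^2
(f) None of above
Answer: d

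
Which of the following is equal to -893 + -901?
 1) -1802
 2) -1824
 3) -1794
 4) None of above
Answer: 3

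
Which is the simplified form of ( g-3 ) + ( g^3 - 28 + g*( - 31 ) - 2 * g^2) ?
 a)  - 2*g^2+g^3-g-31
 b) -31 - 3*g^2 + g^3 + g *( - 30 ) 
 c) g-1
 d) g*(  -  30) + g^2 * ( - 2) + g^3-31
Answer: d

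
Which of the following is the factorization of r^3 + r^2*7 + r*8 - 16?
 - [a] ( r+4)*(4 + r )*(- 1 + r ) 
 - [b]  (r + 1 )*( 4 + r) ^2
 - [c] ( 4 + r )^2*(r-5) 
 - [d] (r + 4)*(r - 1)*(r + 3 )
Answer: a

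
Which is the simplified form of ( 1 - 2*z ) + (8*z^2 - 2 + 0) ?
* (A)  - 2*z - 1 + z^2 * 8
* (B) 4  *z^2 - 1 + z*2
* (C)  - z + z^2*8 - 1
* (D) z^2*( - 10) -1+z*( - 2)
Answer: A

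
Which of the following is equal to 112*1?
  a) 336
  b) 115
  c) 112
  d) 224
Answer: c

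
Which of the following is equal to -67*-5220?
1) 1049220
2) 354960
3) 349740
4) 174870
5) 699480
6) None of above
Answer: 3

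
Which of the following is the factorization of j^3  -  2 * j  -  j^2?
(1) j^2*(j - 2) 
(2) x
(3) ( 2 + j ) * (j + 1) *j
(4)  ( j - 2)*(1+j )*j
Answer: 4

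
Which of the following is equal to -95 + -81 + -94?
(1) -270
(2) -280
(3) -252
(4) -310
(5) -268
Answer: 1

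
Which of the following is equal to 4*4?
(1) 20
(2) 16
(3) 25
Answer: 2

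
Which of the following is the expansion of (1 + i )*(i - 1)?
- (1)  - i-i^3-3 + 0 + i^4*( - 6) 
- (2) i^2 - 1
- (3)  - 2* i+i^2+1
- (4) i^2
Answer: 2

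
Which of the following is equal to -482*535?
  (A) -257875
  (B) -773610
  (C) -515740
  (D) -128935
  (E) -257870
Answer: E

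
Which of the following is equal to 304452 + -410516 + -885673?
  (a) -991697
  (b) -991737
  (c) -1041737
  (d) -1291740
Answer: b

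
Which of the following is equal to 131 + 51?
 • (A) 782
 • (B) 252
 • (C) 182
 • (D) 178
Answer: C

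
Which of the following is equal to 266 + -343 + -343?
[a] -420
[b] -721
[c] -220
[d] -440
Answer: a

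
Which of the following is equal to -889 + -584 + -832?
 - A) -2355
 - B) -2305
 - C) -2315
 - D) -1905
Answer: B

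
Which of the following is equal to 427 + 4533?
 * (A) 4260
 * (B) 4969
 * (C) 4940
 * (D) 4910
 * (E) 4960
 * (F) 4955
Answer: E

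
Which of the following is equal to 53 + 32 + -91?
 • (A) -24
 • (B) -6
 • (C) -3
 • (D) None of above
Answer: B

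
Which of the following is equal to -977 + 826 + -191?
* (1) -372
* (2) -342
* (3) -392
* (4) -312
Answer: 2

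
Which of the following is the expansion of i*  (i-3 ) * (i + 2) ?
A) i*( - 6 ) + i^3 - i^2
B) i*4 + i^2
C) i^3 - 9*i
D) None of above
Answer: A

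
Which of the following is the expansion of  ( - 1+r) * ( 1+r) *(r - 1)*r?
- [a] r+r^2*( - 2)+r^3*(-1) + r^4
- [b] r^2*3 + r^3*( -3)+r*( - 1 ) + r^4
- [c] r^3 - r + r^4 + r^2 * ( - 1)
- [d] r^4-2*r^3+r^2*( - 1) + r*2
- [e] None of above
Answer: e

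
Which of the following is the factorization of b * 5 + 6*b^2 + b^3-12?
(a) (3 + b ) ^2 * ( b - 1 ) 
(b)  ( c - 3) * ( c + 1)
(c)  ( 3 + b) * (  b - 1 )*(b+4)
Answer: c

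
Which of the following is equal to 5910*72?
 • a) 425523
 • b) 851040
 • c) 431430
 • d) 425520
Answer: d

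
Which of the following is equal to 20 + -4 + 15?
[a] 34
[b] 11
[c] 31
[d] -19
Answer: c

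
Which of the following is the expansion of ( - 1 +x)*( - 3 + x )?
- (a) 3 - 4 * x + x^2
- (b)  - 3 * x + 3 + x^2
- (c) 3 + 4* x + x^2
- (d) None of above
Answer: a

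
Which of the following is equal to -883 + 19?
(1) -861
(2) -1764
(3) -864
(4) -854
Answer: 3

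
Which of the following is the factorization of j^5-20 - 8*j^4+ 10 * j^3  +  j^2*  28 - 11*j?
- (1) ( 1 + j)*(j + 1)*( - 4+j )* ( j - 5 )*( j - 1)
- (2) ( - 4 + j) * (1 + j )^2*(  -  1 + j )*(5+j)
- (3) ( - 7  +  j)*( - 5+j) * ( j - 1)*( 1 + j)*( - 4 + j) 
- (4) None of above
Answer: 1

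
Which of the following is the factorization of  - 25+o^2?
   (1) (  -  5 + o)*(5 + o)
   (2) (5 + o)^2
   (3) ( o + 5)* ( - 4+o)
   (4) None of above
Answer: 1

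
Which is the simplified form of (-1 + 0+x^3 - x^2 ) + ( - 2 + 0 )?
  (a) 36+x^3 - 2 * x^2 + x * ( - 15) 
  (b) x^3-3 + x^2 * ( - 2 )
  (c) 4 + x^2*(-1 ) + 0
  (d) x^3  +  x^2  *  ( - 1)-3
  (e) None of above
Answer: d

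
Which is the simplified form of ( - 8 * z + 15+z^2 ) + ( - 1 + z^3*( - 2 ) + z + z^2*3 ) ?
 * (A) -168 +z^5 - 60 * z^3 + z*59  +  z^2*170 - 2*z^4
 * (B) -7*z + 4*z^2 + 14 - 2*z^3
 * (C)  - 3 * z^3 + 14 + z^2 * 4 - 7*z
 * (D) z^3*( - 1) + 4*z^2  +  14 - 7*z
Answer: B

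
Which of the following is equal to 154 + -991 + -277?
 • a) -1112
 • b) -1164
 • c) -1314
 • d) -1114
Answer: d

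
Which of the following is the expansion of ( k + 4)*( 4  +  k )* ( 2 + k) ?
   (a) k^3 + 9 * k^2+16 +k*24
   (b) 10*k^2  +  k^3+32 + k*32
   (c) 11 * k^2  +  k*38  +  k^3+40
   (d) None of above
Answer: b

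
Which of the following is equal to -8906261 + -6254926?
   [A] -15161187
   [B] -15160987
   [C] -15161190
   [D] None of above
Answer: A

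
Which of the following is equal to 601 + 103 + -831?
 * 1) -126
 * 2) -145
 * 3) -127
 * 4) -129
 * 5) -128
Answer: 3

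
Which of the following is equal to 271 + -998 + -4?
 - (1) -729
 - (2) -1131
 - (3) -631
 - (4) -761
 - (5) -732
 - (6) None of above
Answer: 6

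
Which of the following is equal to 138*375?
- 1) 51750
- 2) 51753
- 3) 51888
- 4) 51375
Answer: 1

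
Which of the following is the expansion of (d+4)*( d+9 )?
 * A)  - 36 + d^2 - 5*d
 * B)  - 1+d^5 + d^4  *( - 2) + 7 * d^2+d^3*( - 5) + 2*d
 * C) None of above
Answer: C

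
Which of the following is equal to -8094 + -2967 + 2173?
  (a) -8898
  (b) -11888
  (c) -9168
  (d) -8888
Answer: d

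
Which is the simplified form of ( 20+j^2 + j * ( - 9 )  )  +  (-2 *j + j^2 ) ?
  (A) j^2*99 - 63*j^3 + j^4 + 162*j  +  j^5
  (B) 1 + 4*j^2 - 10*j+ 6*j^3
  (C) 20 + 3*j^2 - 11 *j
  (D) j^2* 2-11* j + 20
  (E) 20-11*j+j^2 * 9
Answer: D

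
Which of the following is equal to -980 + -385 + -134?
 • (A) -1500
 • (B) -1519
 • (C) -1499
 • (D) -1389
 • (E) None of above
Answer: C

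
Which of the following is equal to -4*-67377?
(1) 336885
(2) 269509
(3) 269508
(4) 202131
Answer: 3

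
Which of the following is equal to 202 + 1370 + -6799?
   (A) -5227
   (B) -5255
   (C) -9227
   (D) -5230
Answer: A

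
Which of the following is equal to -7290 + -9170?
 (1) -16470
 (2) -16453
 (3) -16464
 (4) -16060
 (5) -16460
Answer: 5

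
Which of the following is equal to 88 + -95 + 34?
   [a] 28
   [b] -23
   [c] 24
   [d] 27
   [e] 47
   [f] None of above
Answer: d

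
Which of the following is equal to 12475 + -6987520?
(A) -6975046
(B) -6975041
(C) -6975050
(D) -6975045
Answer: D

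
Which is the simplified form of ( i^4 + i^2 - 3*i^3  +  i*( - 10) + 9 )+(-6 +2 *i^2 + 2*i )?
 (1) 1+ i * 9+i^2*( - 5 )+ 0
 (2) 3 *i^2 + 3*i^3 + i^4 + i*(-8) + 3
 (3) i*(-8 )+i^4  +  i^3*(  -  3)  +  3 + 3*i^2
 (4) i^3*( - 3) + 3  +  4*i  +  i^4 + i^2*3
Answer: 3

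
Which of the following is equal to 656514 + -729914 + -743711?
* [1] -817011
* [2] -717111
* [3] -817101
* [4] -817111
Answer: 4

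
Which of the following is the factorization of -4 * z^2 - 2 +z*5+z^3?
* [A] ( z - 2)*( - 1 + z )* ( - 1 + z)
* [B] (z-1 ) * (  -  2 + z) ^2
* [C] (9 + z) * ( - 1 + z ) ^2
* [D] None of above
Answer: A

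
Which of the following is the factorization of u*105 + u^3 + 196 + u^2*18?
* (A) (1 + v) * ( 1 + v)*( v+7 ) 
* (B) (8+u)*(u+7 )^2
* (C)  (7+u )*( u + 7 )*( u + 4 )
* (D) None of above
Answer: C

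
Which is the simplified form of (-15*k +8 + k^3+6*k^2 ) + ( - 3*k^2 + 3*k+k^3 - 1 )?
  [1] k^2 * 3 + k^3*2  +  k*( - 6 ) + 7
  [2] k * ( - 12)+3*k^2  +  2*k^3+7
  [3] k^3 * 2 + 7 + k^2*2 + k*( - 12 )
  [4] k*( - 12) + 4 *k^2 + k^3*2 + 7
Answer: 2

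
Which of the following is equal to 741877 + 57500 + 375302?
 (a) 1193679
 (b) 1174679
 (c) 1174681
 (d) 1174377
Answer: b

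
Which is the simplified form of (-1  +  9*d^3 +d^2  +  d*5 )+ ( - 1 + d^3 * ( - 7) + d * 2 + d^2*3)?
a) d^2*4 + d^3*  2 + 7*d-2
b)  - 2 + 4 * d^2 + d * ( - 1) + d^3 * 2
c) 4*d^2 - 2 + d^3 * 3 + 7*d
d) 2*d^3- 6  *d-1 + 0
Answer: a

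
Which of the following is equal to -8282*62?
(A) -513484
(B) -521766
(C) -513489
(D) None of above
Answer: A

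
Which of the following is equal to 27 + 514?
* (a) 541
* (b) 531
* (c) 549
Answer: a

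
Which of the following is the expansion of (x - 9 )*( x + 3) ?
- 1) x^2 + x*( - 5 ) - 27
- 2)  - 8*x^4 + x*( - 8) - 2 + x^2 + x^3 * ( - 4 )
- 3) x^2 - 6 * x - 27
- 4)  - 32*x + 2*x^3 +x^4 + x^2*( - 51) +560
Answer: 3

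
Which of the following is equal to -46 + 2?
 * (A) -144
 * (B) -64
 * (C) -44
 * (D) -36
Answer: C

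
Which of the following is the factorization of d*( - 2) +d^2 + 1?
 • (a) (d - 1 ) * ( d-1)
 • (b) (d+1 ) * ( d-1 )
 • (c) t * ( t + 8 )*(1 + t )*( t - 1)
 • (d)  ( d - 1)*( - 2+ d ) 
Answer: a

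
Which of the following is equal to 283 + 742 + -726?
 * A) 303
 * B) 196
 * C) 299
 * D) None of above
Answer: C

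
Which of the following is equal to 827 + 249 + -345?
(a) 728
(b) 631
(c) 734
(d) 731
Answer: d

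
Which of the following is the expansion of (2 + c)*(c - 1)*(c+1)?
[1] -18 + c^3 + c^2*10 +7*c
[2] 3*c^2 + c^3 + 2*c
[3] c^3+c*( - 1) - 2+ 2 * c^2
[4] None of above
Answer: 3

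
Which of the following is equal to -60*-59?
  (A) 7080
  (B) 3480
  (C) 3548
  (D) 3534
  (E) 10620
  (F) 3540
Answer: F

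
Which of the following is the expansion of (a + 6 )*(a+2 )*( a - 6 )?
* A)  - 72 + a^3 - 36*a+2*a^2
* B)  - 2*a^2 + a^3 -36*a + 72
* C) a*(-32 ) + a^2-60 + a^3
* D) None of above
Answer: A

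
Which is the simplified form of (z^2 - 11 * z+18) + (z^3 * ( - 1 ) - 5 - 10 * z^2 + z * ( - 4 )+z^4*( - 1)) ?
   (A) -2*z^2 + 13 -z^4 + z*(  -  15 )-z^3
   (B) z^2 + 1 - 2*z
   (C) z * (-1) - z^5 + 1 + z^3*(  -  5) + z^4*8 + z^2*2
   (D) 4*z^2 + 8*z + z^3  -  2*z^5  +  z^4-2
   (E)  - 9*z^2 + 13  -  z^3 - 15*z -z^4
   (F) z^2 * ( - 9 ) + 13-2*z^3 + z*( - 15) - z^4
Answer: E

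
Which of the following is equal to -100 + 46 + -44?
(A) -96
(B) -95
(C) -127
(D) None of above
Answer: D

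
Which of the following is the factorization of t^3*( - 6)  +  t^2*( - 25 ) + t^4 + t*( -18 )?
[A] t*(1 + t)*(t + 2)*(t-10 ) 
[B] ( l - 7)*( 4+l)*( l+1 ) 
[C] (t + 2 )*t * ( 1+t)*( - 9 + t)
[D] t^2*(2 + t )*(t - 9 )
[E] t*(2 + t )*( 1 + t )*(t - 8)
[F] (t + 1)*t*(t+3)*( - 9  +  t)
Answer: C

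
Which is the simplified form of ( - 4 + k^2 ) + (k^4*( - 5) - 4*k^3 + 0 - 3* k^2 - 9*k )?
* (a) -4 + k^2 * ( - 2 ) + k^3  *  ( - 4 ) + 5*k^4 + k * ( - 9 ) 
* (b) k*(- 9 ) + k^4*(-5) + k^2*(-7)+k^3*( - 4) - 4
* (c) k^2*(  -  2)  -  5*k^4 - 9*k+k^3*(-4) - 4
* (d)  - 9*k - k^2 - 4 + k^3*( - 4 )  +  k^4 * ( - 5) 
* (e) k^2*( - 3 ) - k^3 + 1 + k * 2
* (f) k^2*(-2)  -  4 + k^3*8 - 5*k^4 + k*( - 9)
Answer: c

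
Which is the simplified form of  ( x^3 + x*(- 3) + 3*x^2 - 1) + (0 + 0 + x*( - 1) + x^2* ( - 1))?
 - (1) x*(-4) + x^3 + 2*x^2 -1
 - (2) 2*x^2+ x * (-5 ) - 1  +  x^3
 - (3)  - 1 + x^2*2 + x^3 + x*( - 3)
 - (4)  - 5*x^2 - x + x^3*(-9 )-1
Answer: 1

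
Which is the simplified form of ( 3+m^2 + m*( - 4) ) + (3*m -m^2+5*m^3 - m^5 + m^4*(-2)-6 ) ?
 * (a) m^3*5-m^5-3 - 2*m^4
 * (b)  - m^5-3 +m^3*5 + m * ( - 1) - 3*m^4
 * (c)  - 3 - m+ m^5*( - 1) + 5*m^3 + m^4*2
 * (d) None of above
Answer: d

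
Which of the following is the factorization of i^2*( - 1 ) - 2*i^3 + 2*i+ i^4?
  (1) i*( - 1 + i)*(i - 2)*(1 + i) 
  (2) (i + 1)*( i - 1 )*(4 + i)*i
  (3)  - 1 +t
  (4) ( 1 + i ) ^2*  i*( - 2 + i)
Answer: 1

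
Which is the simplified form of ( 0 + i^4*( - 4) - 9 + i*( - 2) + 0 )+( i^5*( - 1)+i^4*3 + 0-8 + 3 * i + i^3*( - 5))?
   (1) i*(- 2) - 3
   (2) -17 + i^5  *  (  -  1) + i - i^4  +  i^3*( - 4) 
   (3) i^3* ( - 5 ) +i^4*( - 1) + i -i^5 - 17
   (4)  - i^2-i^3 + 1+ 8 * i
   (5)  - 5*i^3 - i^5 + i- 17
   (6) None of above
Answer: 3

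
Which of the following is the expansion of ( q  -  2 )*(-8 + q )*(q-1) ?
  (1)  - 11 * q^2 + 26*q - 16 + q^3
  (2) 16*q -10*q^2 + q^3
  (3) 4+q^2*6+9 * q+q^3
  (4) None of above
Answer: 1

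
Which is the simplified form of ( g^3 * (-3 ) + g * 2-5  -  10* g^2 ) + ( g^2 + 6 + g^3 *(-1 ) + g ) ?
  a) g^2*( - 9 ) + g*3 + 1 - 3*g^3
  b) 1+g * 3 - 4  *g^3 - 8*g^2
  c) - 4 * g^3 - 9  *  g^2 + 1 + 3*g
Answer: c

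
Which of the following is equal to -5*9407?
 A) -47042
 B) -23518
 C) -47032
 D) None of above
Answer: D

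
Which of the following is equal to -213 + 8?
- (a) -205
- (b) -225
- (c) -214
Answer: a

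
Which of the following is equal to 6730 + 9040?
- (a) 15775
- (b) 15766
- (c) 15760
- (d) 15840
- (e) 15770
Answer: e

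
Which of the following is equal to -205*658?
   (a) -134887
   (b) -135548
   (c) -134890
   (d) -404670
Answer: c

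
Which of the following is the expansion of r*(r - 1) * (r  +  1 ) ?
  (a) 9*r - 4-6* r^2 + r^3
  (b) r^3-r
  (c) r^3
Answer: b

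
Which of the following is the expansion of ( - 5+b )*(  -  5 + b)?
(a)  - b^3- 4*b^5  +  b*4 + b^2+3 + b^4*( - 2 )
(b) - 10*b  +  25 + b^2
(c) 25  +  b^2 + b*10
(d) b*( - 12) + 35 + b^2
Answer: b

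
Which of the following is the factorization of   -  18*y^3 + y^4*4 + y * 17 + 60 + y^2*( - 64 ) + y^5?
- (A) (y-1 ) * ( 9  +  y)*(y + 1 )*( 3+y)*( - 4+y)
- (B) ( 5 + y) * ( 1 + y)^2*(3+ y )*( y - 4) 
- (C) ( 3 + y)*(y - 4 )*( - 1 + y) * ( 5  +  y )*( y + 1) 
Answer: C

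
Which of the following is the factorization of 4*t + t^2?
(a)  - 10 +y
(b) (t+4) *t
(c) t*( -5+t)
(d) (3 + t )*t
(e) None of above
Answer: b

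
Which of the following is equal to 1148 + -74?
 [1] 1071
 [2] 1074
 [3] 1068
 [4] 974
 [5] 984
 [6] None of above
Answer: 2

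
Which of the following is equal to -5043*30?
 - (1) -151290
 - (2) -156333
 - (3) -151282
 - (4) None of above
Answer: 1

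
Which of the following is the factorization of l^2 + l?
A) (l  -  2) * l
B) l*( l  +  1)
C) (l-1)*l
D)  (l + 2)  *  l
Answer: B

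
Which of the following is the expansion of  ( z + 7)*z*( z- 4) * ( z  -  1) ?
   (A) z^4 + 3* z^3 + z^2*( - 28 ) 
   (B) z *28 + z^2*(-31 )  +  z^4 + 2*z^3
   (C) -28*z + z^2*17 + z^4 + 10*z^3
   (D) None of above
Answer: B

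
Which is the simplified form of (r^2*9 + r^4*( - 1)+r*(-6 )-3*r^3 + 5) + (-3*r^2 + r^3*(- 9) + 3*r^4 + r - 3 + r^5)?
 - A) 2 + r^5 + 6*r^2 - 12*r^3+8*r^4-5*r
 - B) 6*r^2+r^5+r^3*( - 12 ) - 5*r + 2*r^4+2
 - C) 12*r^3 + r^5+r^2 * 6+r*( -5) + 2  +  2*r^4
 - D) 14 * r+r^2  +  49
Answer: B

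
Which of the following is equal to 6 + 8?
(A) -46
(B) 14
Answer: B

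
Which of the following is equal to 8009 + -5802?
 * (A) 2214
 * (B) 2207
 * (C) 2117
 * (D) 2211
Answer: B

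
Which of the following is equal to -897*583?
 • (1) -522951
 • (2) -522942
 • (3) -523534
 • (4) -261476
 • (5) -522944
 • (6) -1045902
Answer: 1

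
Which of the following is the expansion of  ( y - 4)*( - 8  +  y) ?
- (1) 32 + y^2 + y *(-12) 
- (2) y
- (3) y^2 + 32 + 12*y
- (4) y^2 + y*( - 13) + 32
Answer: 1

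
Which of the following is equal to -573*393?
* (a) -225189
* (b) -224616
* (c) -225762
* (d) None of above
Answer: a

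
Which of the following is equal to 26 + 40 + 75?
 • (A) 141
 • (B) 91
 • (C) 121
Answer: A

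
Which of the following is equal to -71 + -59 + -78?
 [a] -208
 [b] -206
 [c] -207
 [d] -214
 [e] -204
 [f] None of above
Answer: a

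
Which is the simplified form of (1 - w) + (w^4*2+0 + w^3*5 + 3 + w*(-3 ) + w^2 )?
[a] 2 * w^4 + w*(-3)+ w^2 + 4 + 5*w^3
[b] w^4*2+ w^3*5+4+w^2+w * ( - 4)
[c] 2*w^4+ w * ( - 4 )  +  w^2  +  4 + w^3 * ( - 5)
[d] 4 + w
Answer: b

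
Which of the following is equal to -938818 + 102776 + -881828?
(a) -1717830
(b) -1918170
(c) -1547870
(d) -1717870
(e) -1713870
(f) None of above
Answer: d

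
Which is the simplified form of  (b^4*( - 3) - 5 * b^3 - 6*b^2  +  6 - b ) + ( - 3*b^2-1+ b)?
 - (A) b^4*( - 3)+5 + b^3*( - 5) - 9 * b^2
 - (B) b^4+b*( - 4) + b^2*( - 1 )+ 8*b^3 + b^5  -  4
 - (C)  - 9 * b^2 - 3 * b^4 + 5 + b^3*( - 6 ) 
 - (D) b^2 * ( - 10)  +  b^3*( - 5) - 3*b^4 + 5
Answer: A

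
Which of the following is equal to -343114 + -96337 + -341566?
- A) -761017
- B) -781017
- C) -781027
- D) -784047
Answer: B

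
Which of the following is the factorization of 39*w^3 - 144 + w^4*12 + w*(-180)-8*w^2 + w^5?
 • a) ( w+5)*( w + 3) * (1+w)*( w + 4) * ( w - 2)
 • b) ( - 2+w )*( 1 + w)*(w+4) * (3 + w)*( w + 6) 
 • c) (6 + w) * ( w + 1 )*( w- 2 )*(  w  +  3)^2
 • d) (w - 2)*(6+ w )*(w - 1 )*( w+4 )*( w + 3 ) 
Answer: b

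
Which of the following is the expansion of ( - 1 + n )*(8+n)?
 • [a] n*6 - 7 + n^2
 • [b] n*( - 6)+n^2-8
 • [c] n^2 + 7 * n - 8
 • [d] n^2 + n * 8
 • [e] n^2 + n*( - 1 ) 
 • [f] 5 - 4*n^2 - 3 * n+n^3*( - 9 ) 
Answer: c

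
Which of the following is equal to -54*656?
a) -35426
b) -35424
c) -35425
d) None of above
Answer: b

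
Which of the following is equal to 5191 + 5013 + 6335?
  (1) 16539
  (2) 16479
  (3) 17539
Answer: 1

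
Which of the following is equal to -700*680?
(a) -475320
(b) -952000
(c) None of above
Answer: c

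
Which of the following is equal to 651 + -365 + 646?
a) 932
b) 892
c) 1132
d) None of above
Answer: a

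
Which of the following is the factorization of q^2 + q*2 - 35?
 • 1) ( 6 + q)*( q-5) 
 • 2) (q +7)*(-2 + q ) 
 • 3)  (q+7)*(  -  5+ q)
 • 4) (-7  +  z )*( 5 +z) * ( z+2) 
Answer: 3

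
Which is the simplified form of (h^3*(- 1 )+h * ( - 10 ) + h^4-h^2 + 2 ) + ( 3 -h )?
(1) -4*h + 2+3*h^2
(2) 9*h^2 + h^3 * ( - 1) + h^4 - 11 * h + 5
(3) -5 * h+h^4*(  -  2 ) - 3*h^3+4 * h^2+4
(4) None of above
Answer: 4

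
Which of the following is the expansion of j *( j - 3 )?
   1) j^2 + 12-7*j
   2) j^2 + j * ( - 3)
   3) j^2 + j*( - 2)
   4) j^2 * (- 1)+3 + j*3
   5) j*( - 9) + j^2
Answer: 2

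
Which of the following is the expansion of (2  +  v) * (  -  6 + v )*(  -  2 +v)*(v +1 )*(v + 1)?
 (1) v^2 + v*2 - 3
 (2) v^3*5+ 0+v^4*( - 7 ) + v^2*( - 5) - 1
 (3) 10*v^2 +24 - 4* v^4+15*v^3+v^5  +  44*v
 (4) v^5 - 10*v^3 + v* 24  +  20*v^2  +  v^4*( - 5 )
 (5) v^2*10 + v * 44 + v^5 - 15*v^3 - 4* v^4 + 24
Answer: 5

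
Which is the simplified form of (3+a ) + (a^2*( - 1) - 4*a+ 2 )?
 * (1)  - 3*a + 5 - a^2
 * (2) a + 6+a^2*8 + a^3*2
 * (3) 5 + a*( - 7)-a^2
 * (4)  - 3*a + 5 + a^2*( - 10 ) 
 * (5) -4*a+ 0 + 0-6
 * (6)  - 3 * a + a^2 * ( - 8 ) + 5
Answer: 1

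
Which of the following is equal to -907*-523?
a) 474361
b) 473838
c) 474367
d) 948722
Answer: a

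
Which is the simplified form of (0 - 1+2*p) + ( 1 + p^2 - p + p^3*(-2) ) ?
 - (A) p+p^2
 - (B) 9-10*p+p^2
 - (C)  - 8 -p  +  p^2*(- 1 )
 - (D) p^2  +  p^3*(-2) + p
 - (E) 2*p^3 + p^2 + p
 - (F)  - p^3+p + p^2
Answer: D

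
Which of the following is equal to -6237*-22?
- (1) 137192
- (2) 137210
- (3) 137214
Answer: 3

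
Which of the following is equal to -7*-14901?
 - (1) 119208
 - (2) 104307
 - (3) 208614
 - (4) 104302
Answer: 2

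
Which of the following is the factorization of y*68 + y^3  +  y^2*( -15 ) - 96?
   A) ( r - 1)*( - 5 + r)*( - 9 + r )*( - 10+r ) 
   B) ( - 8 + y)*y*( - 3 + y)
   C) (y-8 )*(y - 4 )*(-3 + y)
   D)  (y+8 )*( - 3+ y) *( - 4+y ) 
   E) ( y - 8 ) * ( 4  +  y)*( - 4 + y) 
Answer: C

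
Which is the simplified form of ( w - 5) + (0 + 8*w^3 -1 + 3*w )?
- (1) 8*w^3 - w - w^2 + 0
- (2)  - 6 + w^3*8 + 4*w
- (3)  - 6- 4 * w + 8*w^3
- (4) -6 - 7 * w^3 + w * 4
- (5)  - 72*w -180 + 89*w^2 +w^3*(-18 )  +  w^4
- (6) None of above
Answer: 2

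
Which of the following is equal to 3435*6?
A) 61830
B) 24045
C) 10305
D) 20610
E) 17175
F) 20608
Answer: D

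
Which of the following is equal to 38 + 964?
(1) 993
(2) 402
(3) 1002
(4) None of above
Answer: 3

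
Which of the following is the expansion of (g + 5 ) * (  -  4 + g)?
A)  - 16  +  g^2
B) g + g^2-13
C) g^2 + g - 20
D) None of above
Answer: C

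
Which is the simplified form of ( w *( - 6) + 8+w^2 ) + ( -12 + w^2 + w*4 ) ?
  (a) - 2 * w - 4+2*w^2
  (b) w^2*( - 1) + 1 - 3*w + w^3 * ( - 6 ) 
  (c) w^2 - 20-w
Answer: a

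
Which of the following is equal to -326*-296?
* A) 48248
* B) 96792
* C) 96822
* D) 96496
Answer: D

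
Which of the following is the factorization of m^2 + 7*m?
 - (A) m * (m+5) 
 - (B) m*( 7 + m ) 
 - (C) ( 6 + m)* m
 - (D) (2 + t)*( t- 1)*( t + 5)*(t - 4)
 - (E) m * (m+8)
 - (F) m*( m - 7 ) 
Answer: B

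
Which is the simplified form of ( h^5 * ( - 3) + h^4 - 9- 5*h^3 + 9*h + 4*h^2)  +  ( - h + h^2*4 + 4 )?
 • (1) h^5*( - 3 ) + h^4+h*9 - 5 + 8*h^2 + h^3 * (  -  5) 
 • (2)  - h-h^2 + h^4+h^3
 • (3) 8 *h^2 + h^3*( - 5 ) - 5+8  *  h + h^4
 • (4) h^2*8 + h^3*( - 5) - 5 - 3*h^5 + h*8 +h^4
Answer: 4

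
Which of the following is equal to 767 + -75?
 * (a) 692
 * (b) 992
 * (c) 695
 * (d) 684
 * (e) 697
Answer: a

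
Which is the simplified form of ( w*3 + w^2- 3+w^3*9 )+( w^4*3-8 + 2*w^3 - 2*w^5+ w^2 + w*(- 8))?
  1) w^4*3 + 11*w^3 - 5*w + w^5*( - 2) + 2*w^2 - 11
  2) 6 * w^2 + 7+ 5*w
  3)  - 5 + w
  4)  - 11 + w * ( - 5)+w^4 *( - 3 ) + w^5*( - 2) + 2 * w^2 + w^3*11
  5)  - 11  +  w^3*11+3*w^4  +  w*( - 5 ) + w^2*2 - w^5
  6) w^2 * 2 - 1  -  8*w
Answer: 1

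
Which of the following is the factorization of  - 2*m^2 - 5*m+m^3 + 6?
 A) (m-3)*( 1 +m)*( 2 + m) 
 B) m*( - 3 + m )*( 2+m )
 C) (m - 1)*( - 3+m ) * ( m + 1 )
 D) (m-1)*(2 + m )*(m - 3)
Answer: D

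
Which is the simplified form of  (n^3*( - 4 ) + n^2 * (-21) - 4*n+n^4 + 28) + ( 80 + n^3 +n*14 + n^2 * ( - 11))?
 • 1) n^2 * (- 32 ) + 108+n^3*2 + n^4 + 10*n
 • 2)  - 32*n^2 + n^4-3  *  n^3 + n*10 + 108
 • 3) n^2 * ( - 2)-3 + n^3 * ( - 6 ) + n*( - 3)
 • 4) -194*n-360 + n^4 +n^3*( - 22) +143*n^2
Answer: 2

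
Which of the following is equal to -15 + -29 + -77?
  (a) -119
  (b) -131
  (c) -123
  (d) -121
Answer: d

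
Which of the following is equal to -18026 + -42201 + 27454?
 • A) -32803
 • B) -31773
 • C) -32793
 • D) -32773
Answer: D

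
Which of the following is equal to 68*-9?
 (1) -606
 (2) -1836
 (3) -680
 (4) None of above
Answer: 4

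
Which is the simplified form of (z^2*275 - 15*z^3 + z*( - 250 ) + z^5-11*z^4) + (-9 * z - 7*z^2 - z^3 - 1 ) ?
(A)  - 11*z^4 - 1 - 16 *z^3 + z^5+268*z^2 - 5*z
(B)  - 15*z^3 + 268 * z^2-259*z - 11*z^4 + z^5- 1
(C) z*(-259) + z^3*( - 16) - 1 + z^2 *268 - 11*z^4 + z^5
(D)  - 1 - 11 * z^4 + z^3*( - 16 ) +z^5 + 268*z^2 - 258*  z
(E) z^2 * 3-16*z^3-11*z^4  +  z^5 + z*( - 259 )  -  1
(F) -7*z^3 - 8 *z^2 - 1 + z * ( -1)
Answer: C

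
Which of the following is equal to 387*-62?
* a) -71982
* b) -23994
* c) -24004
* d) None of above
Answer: b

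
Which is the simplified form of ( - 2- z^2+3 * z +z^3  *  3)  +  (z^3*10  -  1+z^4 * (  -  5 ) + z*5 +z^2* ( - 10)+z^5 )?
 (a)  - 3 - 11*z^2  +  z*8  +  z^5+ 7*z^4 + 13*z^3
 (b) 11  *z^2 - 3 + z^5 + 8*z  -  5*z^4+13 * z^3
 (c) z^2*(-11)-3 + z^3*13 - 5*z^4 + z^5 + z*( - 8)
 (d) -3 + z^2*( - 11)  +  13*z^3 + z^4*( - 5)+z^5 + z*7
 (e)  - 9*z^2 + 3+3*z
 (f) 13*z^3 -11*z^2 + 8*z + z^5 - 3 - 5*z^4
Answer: f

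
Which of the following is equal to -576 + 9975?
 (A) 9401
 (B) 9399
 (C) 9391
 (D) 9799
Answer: B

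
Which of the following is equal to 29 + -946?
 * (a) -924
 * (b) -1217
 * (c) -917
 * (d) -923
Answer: c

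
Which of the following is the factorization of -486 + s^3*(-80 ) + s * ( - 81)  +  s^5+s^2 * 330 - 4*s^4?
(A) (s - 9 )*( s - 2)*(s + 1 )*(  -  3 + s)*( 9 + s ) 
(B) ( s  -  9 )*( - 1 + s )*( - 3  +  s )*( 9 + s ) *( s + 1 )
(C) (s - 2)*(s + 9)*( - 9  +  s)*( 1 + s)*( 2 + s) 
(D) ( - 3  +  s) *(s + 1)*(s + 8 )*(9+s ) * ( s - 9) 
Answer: A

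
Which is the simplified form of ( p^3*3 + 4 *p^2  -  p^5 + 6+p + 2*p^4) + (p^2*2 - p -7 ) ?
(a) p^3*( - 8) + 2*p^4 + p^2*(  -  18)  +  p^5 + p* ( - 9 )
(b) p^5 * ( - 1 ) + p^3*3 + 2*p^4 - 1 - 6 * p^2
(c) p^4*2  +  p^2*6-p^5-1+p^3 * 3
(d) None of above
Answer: c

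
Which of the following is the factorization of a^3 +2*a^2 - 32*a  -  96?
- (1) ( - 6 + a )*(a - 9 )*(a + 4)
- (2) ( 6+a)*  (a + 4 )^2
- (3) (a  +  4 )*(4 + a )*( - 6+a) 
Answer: 3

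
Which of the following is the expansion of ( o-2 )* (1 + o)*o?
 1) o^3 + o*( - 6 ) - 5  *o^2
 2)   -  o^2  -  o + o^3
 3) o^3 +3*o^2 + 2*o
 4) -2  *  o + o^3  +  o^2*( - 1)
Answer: 4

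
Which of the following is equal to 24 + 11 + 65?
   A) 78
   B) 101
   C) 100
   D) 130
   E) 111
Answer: C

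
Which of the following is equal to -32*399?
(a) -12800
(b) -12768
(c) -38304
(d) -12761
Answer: b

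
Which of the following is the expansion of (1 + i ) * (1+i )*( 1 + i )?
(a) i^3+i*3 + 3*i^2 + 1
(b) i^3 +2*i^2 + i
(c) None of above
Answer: a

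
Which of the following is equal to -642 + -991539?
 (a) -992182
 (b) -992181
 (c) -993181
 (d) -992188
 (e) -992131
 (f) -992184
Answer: b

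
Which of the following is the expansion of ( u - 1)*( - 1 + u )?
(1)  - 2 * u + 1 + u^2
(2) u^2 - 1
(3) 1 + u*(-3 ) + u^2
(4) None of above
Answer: 1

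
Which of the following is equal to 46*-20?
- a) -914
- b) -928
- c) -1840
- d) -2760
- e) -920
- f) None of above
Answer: e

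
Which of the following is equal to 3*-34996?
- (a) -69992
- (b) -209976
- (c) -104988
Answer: c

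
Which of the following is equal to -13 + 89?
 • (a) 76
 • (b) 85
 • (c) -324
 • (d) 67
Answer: a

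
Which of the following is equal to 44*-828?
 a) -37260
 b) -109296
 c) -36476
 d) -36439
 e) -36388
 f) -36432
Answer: f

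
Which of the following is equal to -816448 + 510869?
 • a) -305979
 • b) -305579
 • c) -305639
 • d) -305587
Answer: b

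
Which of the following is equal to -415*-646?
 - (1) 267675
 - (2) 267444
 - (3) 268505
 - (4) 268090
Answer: 4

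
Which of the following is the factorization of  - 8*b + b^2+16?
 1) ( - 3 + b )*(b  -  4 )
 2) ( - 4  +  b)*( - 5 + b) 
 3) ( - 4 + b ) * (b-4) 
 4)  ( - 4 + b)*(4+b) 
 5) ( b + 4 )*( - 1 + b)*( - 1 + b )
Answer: 3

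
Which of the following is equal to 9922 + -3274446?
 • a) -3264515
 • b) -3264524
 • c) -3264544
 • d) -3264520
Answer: b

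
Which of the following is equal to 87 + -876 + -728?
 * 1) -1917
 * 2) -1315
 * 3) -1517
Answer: 3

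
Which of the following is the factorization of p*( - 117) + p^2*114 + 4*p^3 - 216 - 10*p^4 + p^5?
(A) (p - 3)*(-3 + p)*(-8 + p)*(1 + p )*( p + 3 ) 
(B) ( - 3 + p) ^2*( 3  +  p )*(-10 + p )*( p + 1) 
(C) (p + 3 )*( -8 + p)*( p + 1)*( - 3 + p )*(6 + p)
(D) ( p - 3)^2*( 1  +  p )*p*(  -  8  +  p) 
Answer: A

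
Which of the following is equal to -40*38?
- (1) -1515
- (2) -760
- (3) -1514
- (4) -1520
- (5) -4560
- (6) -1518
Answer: 4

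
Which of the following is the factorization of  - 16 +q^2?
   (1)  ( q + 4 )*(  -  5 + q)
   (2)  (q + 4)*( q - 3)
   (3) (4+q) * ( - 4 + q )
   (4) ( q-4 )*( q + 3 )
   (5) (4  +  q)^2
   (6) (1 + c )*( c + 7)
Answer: 3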